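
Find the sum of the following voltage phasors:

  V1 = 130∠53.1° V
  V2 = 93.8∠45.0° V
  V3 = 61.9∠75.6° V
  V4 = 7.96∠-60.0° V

Step 1 — Convert each phasor to rectangular form:
  V1 = 130·(cos(53.1°) + j·sin(53.1°)) = 78.05 + j104 V
  V2 = 93.8·(cos(45.0°) + j·sin(45.0°)) = 66.33 + j66.33 V
  V3 = 61.9·(cos(75.6°) + j·sin(75.6°)) = 15.39 + j59.96 V
  V4 = 7.96·(cos(-60.0°) + j·sin(-60.0°)) = 3.98 - j6.894 V
Step 2 — Sum components: V_total = 163.8 + j223.3 V.
Step 3 — Convert to polar: |V_total| = 276.9 V, ∠V_total = 53.8°.

V_total = 276.9∠53.8° V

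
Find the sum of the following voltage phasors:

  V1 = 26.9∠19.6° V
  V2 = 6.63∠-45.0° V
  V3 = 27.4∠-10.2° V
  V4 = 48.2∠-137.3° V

Step 1 — Convert each phasor to rectangular form:
  V1 = 26.9·(cos(19.6°) + j·sin(19.6°)) = 25.34 + j9.024 V
  V2 = 6.63·(cos(-45.0°) + j·sin(-45.0°)) = 4.688 - j4.688 V
  V3 = 27.4·(cos(-10.2°) + j·sin(-10.2°)) = 26.97 - j4.852 V
  V4 = 48.2·(cos(-137.3°) + j·sin(-137.3°)) = -35.42 - j32.69 V
Step 2 — Sum components: V_total = 21.57 - j33.2 V.
Step 3 — Convert to polar: |V_total| = 39.6 V, ∠V_total = -57.0°.

V_total = 39.6∠-57.0° V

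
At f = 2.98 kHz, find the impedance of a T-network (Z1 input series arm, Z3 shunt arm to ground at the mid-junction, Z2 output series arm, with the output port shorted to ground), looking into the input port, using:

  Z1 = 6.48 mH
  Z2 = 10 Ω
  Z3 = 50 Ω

Step 1 — Angular frequency: ω = 2π·f = 2π·2980 = 1.872e+04 rad/s.
Step 2 — Component impedances:
  Z1: Z = jωL = j·1.872e+04·0.00648 = 0 + j121.3 Ω
  Z2: Z = R = 10 Ω
  Z3: Z = R = 50 Ω
Step 3 — With the output port shorted to ground, the output series arm Z2 runs from the junction to ground; the shunt arm Z3 also runs from the junction to ground. They appear in parallel: Z3 || Z2 = 8.333 Ω.
Step 4 — Series with input arm Z1: Z_in = Z1 + (Z3 || Z2) = 8.333 + j121.3 Ω = 121.6∠86.1° Ω.

Z = 8.333 + j121.3 Ω = 121.6∠86.1° Ω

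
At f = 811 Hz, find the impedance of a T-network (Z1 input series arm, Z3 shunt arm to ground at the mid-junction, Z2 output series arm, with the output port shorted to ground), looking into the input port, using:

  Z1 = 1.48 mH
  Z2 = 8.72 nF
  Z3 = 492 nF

Step 1 — Angular frequency: ω = 2π·f = 2π·811 = 5096 rad/s.
Step 2 — Component impedances:
  Z1: Z = jωL = j·5096·0.00148 = 0 + j7.542 Ω
  Z2: Z = 1/(jωC) = -j/(ω·C) = 0 - j2.251e+04 Ω
  Z3: Z = 1/(jωC) = -j/(ω·C) = 0 - j398.9 Ω
Step 3 — With the output port shorted to ground, the output series arm Z2 runs from the junction to ground; the shunt arm Z3 also runs from the junction to ground. They appear in parallel: Z3 || Z2 = 0 - j391.9 Ω.
Step 4 — Series with input arm Z1: Z_in = Z1 + (Z3 || Z2) = 0 - j384.4 Ω = 384.4∠-90.0° Ω.

Z = 0 - j384.4 Ω = 384.4∠-90.0° Ω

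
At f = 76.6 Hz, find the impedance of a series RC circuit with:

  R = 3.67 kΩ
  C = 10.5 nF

Step 1 — Angular frequency: ω = 2π·f = 2π·76.6 = 481.3 rad/s.
Step 2 — Component impedances:
  R: Z = R = 3670 Ω
  C: Z = 1/(jωC) = -j/(ω·C) = 0 - j1.979e+05 Ω
Step 3 — Series combination: Z_total = R + C = 3670 - j1.979e+05 Ω = 1.979e+05∠-88.9° Ω.

Z = 3670 - j1.979e+05 Ω = 1.979e+05∠-88.9° Ω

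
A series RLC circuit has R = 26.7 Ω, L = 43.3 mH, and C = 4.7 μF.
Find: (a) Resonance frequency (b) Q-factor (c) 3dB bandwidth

Step 1 — Resonance condition Im(Z)=0 gives ω₀ = 1/√(LC).
Step 2 — ω₀ = 1/√(0.0433·4.7e-06) = 2217 rad/s.
Step 3 — f₀ = ω₀/(2π) = 352.8 Hz.
Step 4 — Series Q: Q = ω₀L/R = 2217·0.0433/26.7 = 3.595.
Step 5 — 3dB bandwidth: Δω = ω₀/Q = 616.6 rad/s; BW = Δω/(2π) = 98.14 Hz.

(a) f₀ = 352.8 Hz  (b) Q = 3.595  (c) BW = 98.14 Hz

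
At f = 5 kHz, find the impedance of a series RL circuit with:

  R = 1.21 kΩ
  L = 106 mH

Step 1 — Angular frequency: ω = 2π·f = 2π·5000 = 3.142e+04 rad/s.
Step 2 — Component impedances:
  R: Z = R = 1210 Ω
  L: Z = jωL = j·3.142e+04·0.106 = 0 + j3330 Ω
Step 3 — Series combination: Z_total = R + L = 1210 + j3330 Ω = 3543∠70.0° Ω.

Z = 1210 + j3330 Ω = 3543∠70.0° Ω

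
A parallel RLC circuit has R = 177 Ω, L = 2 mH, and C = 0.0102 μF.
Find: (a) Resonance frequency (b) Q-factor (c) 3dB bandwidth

Step 1 — Resonance: ω₀ = 1/√(LC) = 1/√(0.002·1.02e-08) = 2.214e+05 rad/s.
Step 2 — f₀ = ω₀/(2π) = 3.524e+04 Hz.
Step 3 — Parallel Q: Q = R/(ω₀L) = 177/(2.214e+05·0.002) = 0.3997.
Step 4 — Bandwidth: Δω = ω₀/Q = 5.539e+05 rad/s; BW = Δω/(2π) = 8.815e+04 Hz.

(a) f₀ = 3.524e+04 Hz  (b) Q = 0.3997  (c) BW = 8.815e+04 Hz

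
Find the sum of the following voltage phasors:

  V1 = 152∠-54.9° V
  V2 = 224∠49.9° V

Step 1 — Convert each phasor to rectangular form:
  V1 = 152·(cos(-54.9°) + j·sin(-54.9°)) = 87.4 - j124.4 V
  V2 = 224·(cos(49.9°) + j·sin(49.9°)) = 144.3 + j171.3 V
Step 2 — Sum components: V_total = 231.7 + j46.98 V.
Step 3 — Convert to polar: |V_total| = 236.4 V, ∠V_total = 11.5°.

V_total = 236.4∠11.5° V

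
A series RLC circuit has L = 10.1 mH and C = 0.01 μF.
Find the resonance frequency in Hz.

Step 1 — Resonance condition Im(Z)=0 gives ω₀ = 1/√(LC).
Step 2 — ω₀ = 1/√(0.0101·1e-08) = 9.95e+04 rad/s.
Step 3 — f₀ = ω₀/(2π) = 1.584e+04 Hz.

f₀ = 1.584e+04 Hz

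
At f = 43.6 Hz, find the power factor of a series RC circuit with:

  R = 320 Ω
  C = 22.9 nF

Step 1 — Angular frequency: ω = 2π·f = 2π·43.6 = 273.9 rad/s.
Step 2 — Component impedances:
  R: Z = R = 320 Ω
  C: Z = 1/(jωC) = -j/(ω·C) = 0 - j1.594e+05 Ω
Step 3 — Series combination: Z_total = R + C = 320 - j1.594e+05 Ω = 1.594e+05∠-89.9° Ω.
Step 4 — Power factor: PF = cos(φ) = Re(Z)/|Z| = 320/159404 = 0.002007.
Step 5 — Type: Im(Z) = -1.594e+05 ⇒ leading (phase φ = -89.9°).

PF = 0.002007 (leading, φ = -89.9°)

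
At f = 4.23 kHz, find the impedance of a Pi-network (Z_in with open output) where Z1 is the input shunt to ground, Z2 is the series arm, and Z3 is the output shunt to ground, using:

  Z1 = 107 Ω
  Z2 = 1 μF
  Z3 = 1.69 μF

Step 1 — Angular frequency: ω = 2π·f = 2π·4230 = 2.658e+04 rad/s.
Step 2 — Component impedances:
  Z1: Z = R = 107 Ω
  Z2: Z = 1/(jωC) = -j/(ω·C) = 0 - j37.63 Ω
  Z3: Z = 1/(jωC) = -j/(ω·C) = 0 - j22.26 Ω
Step 3 — With open output, the series arm Z2 and the output shunt Z3 appear in series to ground: Z2 + Z3 = 0 - j59.89 Ω.
Step 4 — Parallel with input shunt Z1: Z_in = Z1 || (Z2 + Z3) = 25.52 - j45.6 Ω = 52.26∠-60.8° Ω.

Z = 25.52 - j45.6 Ω = 52.26∠-60.8° Ω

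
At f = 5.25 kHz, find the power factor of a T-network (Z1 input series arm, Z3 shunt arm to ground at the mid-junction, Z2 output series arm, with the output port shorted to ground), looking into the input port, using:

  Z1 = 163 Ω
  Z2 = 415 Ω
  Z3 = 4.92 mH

Step 1 — Angular frequency: ω = 2π·f = 2π·5250 = 3.299e+04 rad/s.
Step 2 — Component impedances:
  Z1: Z = R = 163 Ω
  Z2: Z = R = 415 Ω
  Z3: Z = jωL = j·3.299e+04·0.00492 = 0 + j162.3 Ω
Step 3 — With the output port shorted to ground, the output series arm Z2 runs from the junction to ground; the shunt arm Z3 also runs from the junction to ground. They appear in parallel: Z3 || Z2 = 55.05 + j140.8 Ω.
Step 4 — Series with input arm Z1: Z_in = Z1 + (Z3 || Z2) = 218 + j140.8 Ω = 259.5∠32.8° Ω.
Step 5 — Power factor: PF = cos(φ) = Re(Z)/|Z| = 218/259.5 = 0.8401.
Step 6 — Type: Im(Z) = 140.8 ⇒ lagging (phase φ = 32.8°).

PF = 0.8401 (lagging, φ = 32.8°)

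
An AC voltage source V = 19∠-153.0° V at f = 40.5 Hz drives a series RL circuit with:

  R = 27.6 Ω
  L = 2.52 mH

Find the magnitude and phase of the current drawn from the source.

Step 1 — Angular frequency: ω = 2π·f = 2π·40.5 = 254.5 rad/s.
Step 2 — Component impedances:
  R: Z = R = 27.6 Ω
  L: Z = jωL = j·254.5·0.00252 = 0 + j0.6413 Ω
Step 3 — Series combination: Z_total = R + L = 27.6 + j0.6413 Ω = 27.61∠1.3° Ω.
Step 4 — Source phasor: V = 19∠-153.0° V = -16.93 - j8.626 V.
Step 5 — Ohm's law: I = V / Z_total = (-16.93 - j8.626) / (27.6 + j0.6413) = -0.6203 - j0.2981 A.
Step 6 — Convert to polar: |I| = 0.6882 A, ∠I = -154.3°.

I = 0.6882∠-154.3° A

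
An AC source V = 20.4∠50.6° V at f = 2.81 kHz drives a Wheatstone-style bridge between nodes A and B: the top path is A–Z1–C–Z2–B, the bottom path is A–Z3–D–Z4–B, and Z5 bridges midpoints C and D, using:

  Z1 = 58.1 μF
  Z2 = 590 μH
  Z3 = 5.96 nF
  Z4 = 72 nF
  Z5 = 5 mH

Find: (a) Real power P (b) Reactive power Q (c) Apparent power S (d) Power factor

Step 1 — Angular frequency: ω = 2π·f = 2π·2810 = 1.766e+04 rad/s.
Step 2 — Component impedances:
  Z1: Z = 1/(jωC) = -j/(ω·C) = 0 - j0.9748 Ω
  Z2: Z = jωL = j·1.766e+04·0.00059 = 0 + j10.42 Ω
  Z3: Z = 1/(jωC) = -j/(ω·C) = 0 - j9503 Ω
  Z4: Z = 1/(jωC) = -j/(ω·C) = 0 - j786.6 Ω
  Z5: Z = jωL = j·1.766e+04·0.005 = 0 + j88.28 Ω
Step 3 — Bridge requires nodal analysis (the Z5 bridge couples midpoints C and D, so the two paths cannot be reduced to a simple series/parallel combination). Setting node B to ground and injecting 1 A at node A, the 3-node admittance system at A, C, D solves to V_A = Z_AB = 0 + j9.6 Ω = 9.6∠90.0° Ω.
Step 4 — Source phasor: V = 20.4∠50.6° V = 12.95 + j15.76 V.
Step 5 — Current: I = V / Z = 1.642 - j1.349 A = 2.125∠-39.4° A.
Step 6 — Complex power: S = V·I* = 0 + j43.35 VA.
Step 7 — Real power: P = Re(S) = 0 W.
Step 8 — Reactive power: Q = Im(S) = 43.35 VAR.
Step 9 — Apparent power: |S| = 43.35 VA.
Step 10 — Power factor: PF = P/|S| = 0 (lagging).

(a) P = 0 W  (b) Q = 43.35 VAR  (c) S = 43.35 VA  (d) PF = 0 (lagging)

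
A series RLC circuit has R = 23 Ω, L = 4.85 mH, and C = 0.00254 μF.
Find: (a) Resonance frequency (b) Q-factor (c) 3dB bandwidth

Step 1 — Resonance: ω₀ = 1/√(LC) = 1/√(0.00485·2.54e-09) = 2.849e+05 rad/s.
Step 2 — f₀ = ω₀/(2π) = 4.535e+04 Hz.
Step 3 — Series Q: Q = ω₀L/R = 2.849e+05·0.00485/23 = 60.08.
Step 4 — Bandwidth: Δω = ω₀/Q = 4742 rad/s; BW = Δω/(2π) = 754.8 Hz.

(a) f₀ = 4.535e+04 Hz  (b) Q = 60.08  (c) BW = 754.8 Hz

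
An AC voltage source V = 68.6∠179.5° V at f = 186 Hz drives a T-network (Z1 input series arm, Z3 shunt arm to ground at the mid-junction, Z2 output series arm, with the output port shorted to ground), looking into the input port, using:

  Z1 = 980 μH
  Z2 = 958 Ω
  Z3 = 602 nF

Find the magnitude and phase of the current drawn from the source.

Step 1 — Angular frequency: ω = 2π·f = 2π·186 = 1169 rad/s.
Step 2 — Component impedances:
  Z1: Z = jωL = j·1169·0.00098 = 0 + j1.145 Ω
  Z2: Z = R = 958 Ω
  Z3: Z = 1/(jωC) = -j/(ω·C) = 0 - j1421 Ω
Step 3 — With the output port shorted to ground, the output series arm Z2 runs from the junction to ground; the shunt arm Z3 also runs from the junction to ground. They appear in parallel: Z3 || Z2 = 658.8 - j444 Ω.
Step 4 — Series with input arm Z1: Z_in = Z1 + (Z3 || Z2) = 658.8 - j442.8 Ω = 793.8∠-33.9° Ω.
Step 5 — Source phasor: V = 68.6∠179.5° V = -68.6 + j0.5986 V.
Step 6 — Ohm's law: I = V / Z_total = (-68.6 + j0.5986) / (658.8 - j442.8) = -0.07214 - j0.04759 A.
Step 7 — Convert to polar: |I| = 0.08642 A, ∠I = -146.6°.

I = 0.08642∠-146.6° A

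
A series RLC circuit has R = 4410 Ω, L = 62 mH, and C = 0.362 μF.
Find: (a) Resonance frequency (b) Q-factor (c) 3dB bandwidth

Step 1 — Resonance: ω₀ = 1/√(LC) = 1/√(0.062·3.62e-07) = 6675 rad/s.
Step 2 — f₀ = ω₀/(2π) = 1062 Hz.
Step 3 — Series Q: Q = ω₀L/R = 6675·0.062/4410 = 0.09384.
Step 4 — Bandwidth: Δω = ω₀/Q = 7.113e+04 rad/s; BW = Δω/(2π) = 1.132e+04 Hz.

(a) f₀ = 1062 Hz  (b) Q = 0.09384  (c) BW = 1.132e+04 Hz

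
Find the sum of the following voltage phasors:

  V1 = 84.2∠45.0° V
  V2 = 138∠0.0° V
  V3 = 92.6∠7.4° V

Step 1 — Convert each phasor to rectangular form:
  V1 = 84.2·(cos(45.0°) + j·sin(45.0°)) = 59.54 + j59.54 V
  V2 = 138·(cos(0.0°) + j·sin(0.0°)) = 138 V
  V3 = 92.6·(cos(7.4°) + j·sin(7.4°)) = 91.83 + j11.93 V
Step 2 — Sum components: V_total = 289.4 + j71.46 V.
Step 3 — Convert to polar: |V_total| = 298.1 V, ∠V_total = 13.9°.

V_total = 298.1∠13.9° V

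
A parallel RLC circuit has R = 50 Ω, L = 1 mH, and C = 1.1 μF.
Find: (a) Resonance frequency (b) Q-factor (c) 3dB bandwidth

Step 1 — Resonance: ω₀ = 1/√(LC) = 1/√(0.001·1.1e-06) = 3.015e+04 rad/s.
Step 2 — f₀ = ω₀/(2π) = 4799 Hz.
Step 3 — Parallel Q: Q = R/(ω₀L) = 50/(3.015e+04·0.001) = 1.658.
Step 4 — Bandwidth: Δω = ω₀/Q = 1.818e+04 rad/s; BW = Δω/(2π) = 2894 Hz.

(a) f₀ = 4799 Hz  (b) Q = 1.658  (c) BW = 2894 Hz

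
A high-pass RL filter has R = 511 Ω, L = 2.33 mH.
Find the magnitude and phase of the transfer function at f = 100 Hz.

Step 1 — Angular frequency: ω = 2π·100 = 628.3 rad/s.
Step 2 — Transfer function: H(jω) = jωL/(R + jωL).
Step 3 — Numerator jωL = j·1.464; denominator R + jωL = 511 + j1.464.
Step 4 — H = 8.208e-06 + j0.002865.
Step 5 — Magnitude: |H| = 0.002865 (-50.9 dB); phase: φ = 89.8°.

|H| = 0.002865 (-50.9 dB), φ = 89.8°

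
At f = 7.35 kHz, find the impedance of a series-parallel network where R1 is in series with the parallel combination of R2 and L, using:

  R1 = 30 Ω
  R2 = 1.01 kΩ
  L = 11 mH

Step 1 — Angular frequency: ω = 2π·f = 2π·7350 = 4.618e+04 rad/s.
Step 2 — Component impedances:
  R1: Z = R = 30 Ω
  R2: Z = R = 1010 Ω
  L: Z = jωL = j·4.618e+04·0.011 = 0 + j508 Ω
Step 3 — Parallel branch: R2 || L = 1/(1/R2 + 1/L) = 203.9 + j405.4 Ω.
Step 4 — Series with R1: Z_total = R1 + (R2 || L) = 233.9 + j405.4 Ω = 468.1∠60.0° Ω.

Z = 233.9 + j405.4 Ω = 468.1∠60.0° Ω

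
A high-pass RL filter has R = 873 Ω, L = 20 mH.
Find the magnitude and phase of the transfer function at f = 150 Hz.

Step 1 — Angular frequency: ω = 2π·150 = 942.5 rad/s.
Step 2 — Transfer function: H(jω) = jωL/(R + jωL).
Step 3 — Numerator jωL = j·18.85; denominator R + jωL = 873 + j18.85.
Step 4 — H = 0.000466 + j0.02158.
Step 5 — Magnitude: |H| = 0.02159 (-33.3 dB); phase: φ = 88.8°.

|H| = 0.02159 (-33.3 dB), φ = 88.8°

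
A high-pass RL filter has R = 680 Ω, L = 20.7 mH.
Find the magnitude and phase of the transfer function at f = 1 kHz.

Step 1 — Angular frequency: ω = 2π·1000 = 6283 rad/s.
Step 2 — Transfer function: H(jω) = jωL/(R + jωL).
Step 3 — Numerator jωL = j·130.1; denominator R + jωL = 680 + j130.1.
Step 4 — H = 0.03529 + j0.1845.
Step 5 — Magnitude: |H| = 0.1879 (-14.5 dB); phase: φ = 79.2°.

|H| = 0.1879 (-14.5 dB), φ = 79.2°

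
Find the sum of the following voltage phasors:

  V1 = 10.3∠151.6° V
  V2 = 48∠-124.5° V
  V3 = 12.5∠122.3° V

Step 1 — Convert each phasor to rectangular form:
  V1 = 10.3·(cos(151.6°) + j·sin(151.6°)) = -9.06 + j4.899 V
  V2 = 48·(cos(-124.5°) + j·sin(-124.5°)) = -27.19 - j39.56 V
  V3 = 12.5·(cos(122.3°) + j·sin(122.3°)) = -6.679 + j10.57 V
Step 2 — Sum components: V_total = -42.93 - j24.09 V.
Step 3 — Convert to polar: |V_total| = 49.23 V, ∠V_total = -150.7°.

V_total = 49.23∠-150.7° V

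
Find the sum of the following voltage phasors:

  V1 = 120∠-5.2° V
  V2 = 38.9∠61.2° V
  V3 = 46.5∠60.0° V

Step 1 — Convert each phasor to rectangular form:
  V1 = 120·(cos(-5.2°) + j·sin(-5.2°)) = 119.5 - j10.88 V
  V2 = 38.9·(cos(61.2°) + j·sin(61.2°)) = 18.74 + j34.09 V
  V3 = 46.5·(cos(60.0°) + j·sin(60.0°)) = 23.25 + j40.27 V
Step 2 — Sum components: V_total = 161.5 + j63.48 V.
Step 3 — Convert to polar: |V_total| = 173.5 V, ∠V_total = 21.5°.

V_total = 173.5∠21.5° V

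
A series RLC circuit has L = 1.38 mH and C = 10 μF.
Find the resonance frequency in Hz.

Step 1 — Resonance condition Im(Z)=0 gives ω₀ = 1/√(LC).
Step 2 — ω₀ = 1/√(0.00138·1e-05) = 8513 rad/s.
Step 3 — f₀ = ω₀/(2π) = 1355 Hz.

f₀ = 1355 Hz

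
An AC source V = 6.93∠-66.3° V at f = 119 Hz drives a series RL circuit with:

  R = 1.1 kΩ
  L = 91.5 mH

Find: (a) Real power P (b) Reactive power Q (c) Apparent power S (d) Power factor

Step 1 — Angular frequency: ω = 2π·f = 2π·119 = 747.7 rad/s.
Step 2 — Component impedances:
  R: Z = R = 1100 Ω
  L: Z = jωL = j·747.7·0.0915 = 0 + j68.41 Ω
Step 3 — Series combination: Z_total = R + L = 1100 + j68.41 Ω = 1102∠3.6° Ω.
Step 4 — Source phasor: V = 6.93∠-66.3° V = 2.785 - j6.346 V.
Step 5 — Current: I = V / Z = 0.002165 - j0.005903 A = 0.006288∠-69.9° A.
Step 6 — Complex power: S = V·I* = 0.04349 + j0.002705 VA.
Step 7 — Real power: P = Re(S) = 0.04349 W.
Step 8 — Reactive power: Q = Im(S) = 0.002705 VAR.
Step 9 — Apparent power: |S| = 0.04357 VA.
Step 10 — Power factor: PF = P/|S| = 0.9981 (lagging).

(a) P = 0.04349 W  (b) Q = 0.002705 VAR  (c) S = 0.04357 VA  (d) PF = 0.9981 (lagging)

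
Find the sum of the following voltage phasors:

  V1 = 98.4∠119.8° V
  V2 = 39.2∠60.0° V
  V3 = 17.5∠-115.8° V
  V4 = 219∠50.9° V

Step 1 — Convert each phasor to rectangular form:
  V1 = 98.4·(cos(119.8°) + j·sin(119.8°)) = -48.9 + j85.39 V
  V2 = 39.2·(cos(60.0°) + j·sin(60.0°)) = 19.6 + j33.95 V
  V3 = 17.5·(cos(-115.8°) + j·sin(-115.8°)) = -7.617 - j15.76 V
  V4 = 219·(cos(50.9°) + j·sin(50.9°)) = 138.1 + j170 V
Step 2 — Sum components: V_total = 101.2 + j273.5 V.
Step 3 — Convert to polar: |V_total| = 291.7 V, ∠V_total = 69.7°.

V_total = 291.7∠69.7° V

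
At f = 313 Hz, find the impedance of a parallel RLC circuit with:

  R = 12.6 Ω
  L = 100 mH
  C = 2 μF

Step 1 — Angular frequency: ω = 2π·f = 2π·313 = 1967 rad/s.
Step 2 — Component impedances:
  R: Z = R = 12.6 Ω
  L: Z = jωL = j·1967·0.1 = 0 + j196.7 Ω
  C: Z = 1/(jωC) = -j/(ω·C) = 0 - j254.2 Ω
Step 3 — Parallel combination: 1/Z_total = 1/R + 1/L + 1/C; Z_total = 12.6 + j0.1828 Ω = 12.6∠0.8° Ω.

Z = 12.6 + j0.1828 Ω = 12.6∠0.8° Ω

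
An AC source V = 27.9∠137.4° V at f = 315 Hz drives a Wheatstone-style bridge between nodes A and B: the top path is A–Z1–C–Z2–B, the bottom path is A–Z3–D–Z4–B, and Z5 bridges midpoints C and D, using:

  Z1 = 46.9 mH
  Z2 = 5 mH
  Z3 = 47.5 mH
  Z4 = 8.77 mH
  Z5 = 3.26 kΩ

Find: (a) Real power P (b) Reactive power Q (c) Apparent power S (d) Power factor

Step 1 — Angular frequency: ω = 2π·f = 2π·315 = 1979 rad/s.
Step 2 — Component impedances:
  Z1: Z = jωL = j·1979·0.0469 = 0 + j92.82 Ω
  Z2: Z = jωL = j·1979·0.005 = 0 + j9.896 Ω
  Z3: Z = jωL = j·1979·0.0475 = 0 + j94.01 Ω
  Z4: Z = jωL = j·1979·0.00877 = 0 + j17.36 Ω
  Z5: Z = R = 3260 Ω
Step 3 — Bridge requires nodal analysis (the Z5 bridge couples midpoints C and D, so the two paths cannot be reduced to a simple series/parallel combination). Setting node B to ground and injecting 1 A at node A, the 3-node admittance system at A, C, D solves to V_A = Z_AB = 0.003102 + j53.44 Ω = 53.44∠90.0° Ω.
Step 4 — Source phasor: V = 27.9∠137.4° V = -20.54 + j18.88 V.
Step 5 — Current: I = V / Z = 0.3534 + j0.3844 A = 0.5221∠47.4° A.
Step 6 — Complex power: S = V·I* = 0.0008458 + j14.57 VA.
Step 7 — Real power: P = Re(S) = 0.0008458 W.
Step 8 — Reactive power: Q = Im(S) = 14.57 VAR.
Step 9 — Apparent power: |S| = 14.57 VA.
Step 10 — Power factor: PF = P/|S| = 5.806e-05 (lagging).

(a) P = 0.0008458 W  (b) Q = 14.57 VAR  (c) S = 14.57 VA  (d) PF = 5.806e-05 (lagging)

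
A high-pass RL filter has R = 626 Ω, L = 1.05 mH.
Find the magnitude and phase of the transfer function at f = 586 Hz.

Step 1 — Angular frequency: ω = 2π·586 = 3682 rad/s.
Step 2 — Transfer function: H(jω) = jωL/(R + jωL).
Step 3 — Numerator jωL = j·3.866; denominator R + jωL = 626 + j3.866.
Step 4 — H = 3.814e-05 + j0.006176.
Step 5 — Magnitude: |H| = 0.006176 (-44.2 dB); phase: φ = 89.6°.

|H| = 0.006176 (-44.2 dB), φ = 89.6°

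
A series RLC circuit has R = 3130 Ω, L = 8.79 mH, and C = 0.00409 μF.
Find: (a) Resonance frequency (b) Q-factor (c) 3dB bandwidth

Step 1 — Resonance: ω₀ = 1/√(LC) = 1/√(0.00879·4.09e-09) = 1.668e+05 rad/s.
Step 2 — f₀ = ω₀/(2π) = 2.654e+04 Hz.
Step 3 — Series Q: Q = ω₀L/R = 1.668e+05·0.00879/3130 = 0.4684.
Step 4 — Bandwidth: Δω = ω₀/Q = 3.561e+05 rad/s; BW = Δω/(2π) = 5.667e+04 Hz.

(a) f₀ = 2.654e+04 Hz  (b) Q = 0.4684  (c) BW = 5.667e+04 Hz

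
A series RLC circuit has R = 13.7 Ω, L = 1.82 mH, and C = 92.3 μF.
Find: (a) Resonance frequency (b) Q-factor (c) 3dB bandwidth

Step 1 — Resonance: ω₀ = 1/√(LC) = 1/√(0.00182·9.23e-05) = 2440 rad/s.
Step 2 — f₀ = ω₀/(2π) = 388.3 Hz.
Step 3 — Series Q: Q = ω₀L/R = 2440·0.00182/13.7 = 0.3241.
Step 4 — Bandwidth: Δω = ω₀/Q = 7527 rad/s; BW = Δω/(2π) = 1198 Hz.

(a) f₀ = 388.3 Hz  (b) Q = 0.3241  (c) BW = 1198 Hz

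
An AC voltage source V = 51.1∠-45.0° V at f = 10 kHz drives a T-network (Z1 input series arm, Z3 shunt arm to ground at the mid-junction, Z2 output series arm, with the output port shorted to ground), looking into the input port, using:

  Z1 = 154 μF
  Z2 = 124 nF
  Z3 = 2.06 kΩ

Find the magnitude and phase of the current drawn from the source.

Step 1 — Angular frequency: ω = 2π·f = 2π·1e+04 = 6.283e+04 rad/s.
Step 2 — Component impedances:
  Z1: Z = 1/(jωC) = -j/(ω·C) = 0 - j0.1033 Ω
  Z2: Z = 1/(jωC) = -j/(ω·C) = 0 - j128.4 Ω
  Z3: Z = R = 2060 Ω
Step 3 — With the output port shorted to ground, the output series arm Z2 runs from the junction to ground; the shunt arm Z3 also runs from the junction to ground. They appear in parallel: Z3 || Z2 = 7.966 - j127.9 Ω.
Step 4 — Series with input arm Z1: Z_in = Z1 + (Z3 || Z2) = 7.966 - j128 Ω = 128.2∠-86.4° Ω.
Step 5 — Source phasor: V = 51.1∠-45.0° V = 36.13 - j36.13 V.
Step 6 — Ohm's law: I = V / Z_total = (36.13 - j36.13) / (7.966 - j128) = 0.2988 + j0.2638 A.
Step 7 — Convert to polar: |I| = 0.3986 A, ∠I = 41.4°.

I = 0.3986∠41.4° A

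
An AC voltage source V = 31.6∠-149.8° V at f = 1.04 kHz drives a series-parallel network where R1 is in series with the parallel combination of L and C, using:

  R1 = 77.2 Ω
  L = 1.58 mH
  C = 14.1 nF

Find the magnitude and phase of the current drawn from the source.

Step 1 — Angular frequency: ω = 2π·f = 2π·1040 = 6535 rad/s.
Step 2 — Component impedances:
  R1: Z = R = 77.2 Ω
  L: Z = jωL = j·6535·0.00158 = 0 + j10.32 Ω
  C: Z = 1/(jωC) = -j/(ω·C) = 0 - j1.085e+04 Ω
Step 3 — Parallel branch: L || C = 1/(1/L + 1/C) = 0 + j10.33 Ω.
Step 4 — Series with R1: Z_total = R1 + (L || C) = 77.2 + j10.33 Ω = 77.89∠7.6° Ω.
Step 5 — Source phasor: V = 31.6∠-149.8° V = -27.31 - j15.9 V.
Step 6 — Ohm's law: I = V / Z_total = (-27.31 - j15.9) / (77.2 + j10.33) = -0.3746 - j0.1558 A.
Step 7 — Convert to polar: |I| = 0.4057 A, ∠I = -157.4°.

I = 0.4057∠-157.4° A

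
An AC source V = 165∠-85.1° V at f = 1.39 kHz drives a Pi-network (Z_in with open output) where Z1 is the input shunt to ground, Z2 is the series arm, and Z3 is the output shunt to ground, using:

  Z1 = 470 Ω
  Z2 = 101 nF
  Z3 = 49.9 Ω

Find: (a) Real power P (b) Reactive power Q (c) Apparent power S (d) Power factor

Step 1 — Angular frequency: ω = 2π·f = 2π·1390 = 8734 rad/s.
Step 2 — Component impedances:
  Z1: Z = R = 470 Ω
  Z2: Z = 1/(jωC) = -j/(ω·C) = 0 - j1134 Ω
  Z3: Z = R = 49.9 Ω
Step 3 — With open output, the series arm Z2 and the output shunt Z3 appear in series to ground: Z2 + Z3 = 49.9 - j1134 Ω.
Step 4 — Parallel with input shunt Z1: Z_in = Z1 || (Z2 + Z3) = 396.2 - j161 Ω = 427.6∠-22.1° Ω.
Step 5 — Source phasor: V = 165∠-85.1° V = 14.09 - j164.4 V.
Step 6 — Current: I = V / Z = 0.1753 - j0.3437 A = 0.3858∠-63.0° A.
Step 7 — Complex power: S = V·I* = 58.98 - j23.97 VA.
Step 8 — Real power: P = Re(S) = 58.98 W.
Step 9 — Reactive power: Q = Im(S) = -23.97 VAR.
Step 10 — Apparent power: |S| = 63.66 VA.
Step 11 — Power factor: PF = P/|S| = 0.9264 (leading).

(a) P = 58.98 W  (b) Q = -23.97 VAR  (c) S = 63.66 VA  (d) PF = 0.9264 (leading)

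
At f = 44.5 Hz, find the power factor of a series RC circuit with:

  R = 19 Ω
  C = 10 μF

Step 1 — Angular frequency: ω = 2π·f = 2π·44.5 = 279.6 rad/s.
Step 2 — Component impedances:
  R: Z = R = 19 Ω
  C: Z = 1/(jωC) = -j/(ω·C) = 0 - j357.7 Ω
Step 3 — Series combination: Z_total = R + C = 19 - j357.7 Ω = 358.2∠-87.0° Ω.
Step 4 — Power factor: PF = cos(φ) = Re(Z)/|Z| = 19/358.16 = 0.05305.
Step 5 — Type: Im(Z) = -357.7 ⇒ leading (phase φ = -87.0°).

PF = 0.05305 (leading, φ = -87.0°)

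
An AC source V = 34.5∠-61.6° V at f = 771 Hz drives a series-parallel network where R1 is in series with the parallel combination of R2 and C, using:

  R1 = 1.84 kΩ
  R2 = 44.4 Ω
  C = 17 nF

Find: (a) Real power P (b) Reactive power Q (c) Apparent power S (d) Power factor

Step 1 — Angular frequency: ω = 2π·f = 2π·771 = 4844 rad/s.
Step 2 — Component impedances:
  R1: Z = R = 1840 Ω
  R2: Z = R = 44.4 Ω
  C: Z = 1/(jωC) = -j/(ω·C) = 0 - j1.214e+04 Ω
Step 3 — Parallel branch: R2 || C = 1/(1/R2 + 1/C) = 44.4 - j0.1623 Ω.
Step 4 — Series with R1: Z_total = R1 + (R2 || C) = 1884 - j0.1623 Ω = 1884∠-0.0° Ω.
Step 5 — Source phasor: V = 34.5∠-61.6° V = 16.41 - j30.35 V.
Step 6 — Current: I = V / Z = 0.008709 - j0.0161 A = 0.01831∠-61.6° A.
Step 7 — Complex power: S = V·I* = 0.6316 - j5.442e-05 VA.
Step 8 — Real power: P = Re(S) = 0.6316 W.
Step 9 — Reactive power: Q = Im(S) = -5.442e-05 VAR.
Step 10 — Apparent power: |S| = 0.6316 VA.
Step 11 — Power factor: PF = P/|S| = 1 (leading).

(a) P = 0.6316 W  (b) Q = -5.442e-05 VAR  (c) S = 0.6316 VA  (d) PF = 1 (leading)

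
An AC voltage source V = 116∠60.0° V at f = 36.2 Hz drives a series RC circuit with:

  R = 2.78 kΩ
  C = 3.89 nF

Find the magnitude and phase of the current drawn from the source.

Step 1 — Angular frequency: ω = 2π·f = 2π·36.2 = 227.5 rad/s.
Step 2 — Component impedances:
  R: Z = R = 2780 Ω
  C: Z = 1/(jωC) = -j/(ω·C) = 0 - j1.13e+06 Ω
Step 3 — Series combination: Z_total = R + C = 2780 - j1.13e+06 Ω = 1.13e+06∠-89.9° Ω.
Step 4 — Source phasor: V = 116∠60.0° V = 58 + j100.5 V.
Step 5 — Ohm's law: I = V / Z_total = (58 + j100.5) / (2780 - j1.13e+06) = -8.876e-05 + j5.154e-05 A.
Step 6 — Convert to polar: |I| = 0.0001026 A, ∠I = 149.9°.

I = 0.0001026∠149.9° A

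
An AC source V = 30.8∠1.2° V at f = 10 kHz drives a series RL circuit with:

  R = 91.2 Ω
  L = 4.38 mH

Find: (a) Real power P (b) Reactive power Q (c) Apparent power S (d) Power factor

Step 1 — Angular frequency: ω = 2π·f = 2π·1e+04 = 6.283e+04 rad/s.
Step 2 — Component impedances:
  R: Z = R = 91.2 Ω
  L: Z = jωL = j·6.283e+04·0.00438 = 0 + j275.2 Ω
Step 3 — Series combination: Z_total = R + L = 91.2 + j275.2 Ω = 289.9∠71.7° Ω.
Step 4 — Source phasor: V = 30.8∠1.2° V = 30.79 + j0.645 V.
Step 5 — Current: I = V / Z = 0.03552 - j0.1001 A = 0.1062∠-70.5° A.
Step 6 — Complex power: S = V·I* = 1.029 + j3.106 VA.
Step 7 — Real power: P = Re(S) = 1.029 W.
Step 8 — Reactive power: Q = Im(S) = 3.106 VAR.
Step 9 — Apparent power: |S| = 3.272 VA.
Step 10 — Power factor: PF = P/|S| = 0.3146 (lagging).

(a) P = 1.029 W  (b) Q = 3.106 VAR  (c) S = 3.272 VA  (d) PF = 0.3146 (lagging)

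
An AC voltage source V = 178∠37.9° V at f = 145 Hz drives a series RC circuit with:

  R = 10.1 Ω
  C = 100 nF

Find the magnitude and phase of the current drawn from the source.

Step 1 — Angular frequency: ω = 2π·f = 2π·145 = 911.1 rad/s.
Step 2 — Component impedances:
  R: Z = R = 10.1 Ω
  C: Z = 1/(jωC) = -j/(ω·C) = 0 - j1.098e+04 Ω
Step 3 — Series combination: Z_total = R + C = 10.1 - j1.098e+04 Ω = 1.098e+04∠-89.9° Ω.
Step 4 — Source phasor: V = 178∠37.9° V = 140.5 + j109.3 V.
Step 5 — Ohm's law: I = V / Z_total = (140.5 + j109.3) / (10.1 - j1.098e+04) = -0.00995 + j0.01281 A.
Step 6 — Convert to polar: |I| = 0.01622 A, ∠I = 127.8°.

I = 0.01622∠127.8° A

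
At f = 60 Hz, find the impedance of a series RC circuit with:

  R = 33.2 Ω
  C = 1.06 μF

Step 1 — Angular frequency: ω = 2π·f = 2π·60 = 377 rad/s.
Step 2 — Component impedances:
  R: Z = R = 33.2 Ω
  C: Z = 1/(jωC) = -j/(ω·C) = 0 - j2502 Ω
Step 3 — Series combination: Z_total = R + C = 33.2 - j2502 Ω = 2503∠-89.2° Ω.

Z = 33.2 - j2502 Ω = 2503∠-89.2° Ω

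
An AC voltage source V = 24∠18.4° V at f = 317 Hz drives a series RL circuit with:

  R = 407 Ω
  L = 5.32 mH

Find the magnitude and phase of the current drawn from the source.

Step 1 — Angular frequency: ω = 2π·f = 2π·317 = 1992 rad/s.
Step 2 — Component impedances:
  R: Z = R = 407 Ω
  L: Z = jωL = j·1992·0.00532 = 0 + j10.6 Ω
Step 3 — Series combination: Z_total = R + L = 407 + j10.6 Ω = 407.1∠1.5° Ω.
Step 4 — Source phasor: V = 24∠18.4° V = 22.77 + j7.576 V.
Step 5 — Ohm's law: I = V / Z_total = (22.77 + j7.576) / (407 + j10.6) = 0.0564 + j0.01714 A.
Step 6 — Convert to polar: |I| = 0.05895 A, ∠I = 16.9°.

I = 0.05895∠16.9° A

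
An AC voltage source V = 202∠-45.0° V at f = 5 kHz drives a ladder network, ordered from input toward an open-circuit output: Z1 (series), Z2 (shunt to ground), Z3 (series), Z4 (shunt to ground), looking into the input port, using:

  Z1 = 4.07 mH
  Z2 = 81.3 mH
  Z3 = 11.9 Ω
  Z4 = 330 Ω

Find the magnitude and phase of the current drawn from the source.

Step 1 — Angular frequency: ω = 2π·f = 2π·5000 = 3.142e+04 rad/s.
Step 2 — Component impedances:
  Z1: Z = jωL = j·3.142e+04·0.00407 = 0 + j127.9 Ω
  Z2: Z = jωL = j·3.142e+04·0.0813 = 0 + j2554 Ω
  Z3: Z = R = 11.9 Ω
  Z4: Z = R = 330 Ω
Step 3 — Ladder network (open output): work backward from the far end, alternating series and parallel combinations. Z_in = 335.9 + j172.8 Ω = 377.7∠27.2° Ω.
Step 4 — Source phasor: V = 202∠-45.0° V = 142.8 - j142.8 V.
Step 5 — Ohm's law: I = V / Z_total = (142.8 - j142.8) / (335.9 + j172.8) = 0.1632 - j0.5092 A.
Step 6 — Convert to polar: |I| = 0.5348 A, ∠I = -72.2°.

I = 0.5348∠-72.2° A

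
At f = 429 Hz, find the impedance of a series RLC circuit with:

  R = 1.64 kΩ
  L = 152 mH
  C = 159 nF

Step 1 — Angular frequency: ω = 2π·f = 2π·429 = 2695 rad/s.
Step 2 — Component impedances:
  R: Z = R = 1640 Ω
  L: Z = jωL = j·2695·0.152 = 0 + j409.7 Ω
  C: Z = 1/(jωC) = -j/(ω·C) = 0 - j2333 Ω
Step 3 — Series combination: Z_total = R + L + C = 1640 - j1924 Ω = 2528∠-49.5° Ω.

Z = 1640 - j1924 Ω = 2528∠-49.5° Ω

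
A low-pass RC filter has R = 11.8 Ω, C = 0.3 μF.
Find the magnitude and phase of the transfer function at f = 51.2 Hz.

Step 1 — Angular frequency: ω = 2π·51.2 = 321.7 rad/s.
Step 2 — Transfer function: H(jω) = 1/(1 + jωRC).
Step 3 — Denominator: 1 + jωRC = 1 + j·321.7·11.8·3e-07 = 1 + j0.001139.
Step 4 — H = 1 - j0.001139.
Step 5 — Magnitude: |H| = 1 (-0.0 dB); phase: φ = -0.1°.

|H| = 1 (-0.0 dB), φ = -0.1°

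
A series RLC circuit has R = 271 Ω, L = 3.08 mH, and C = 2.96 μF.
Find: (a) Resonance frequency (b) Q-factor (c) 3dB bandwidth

Step 1 — Resonance: ω₀ = 1/√(LC) = 1/√(0.00308·2.96e-06) = 1.047e+04 rad/s.
Step 2 — f₀ = ω₀/(2π) = 1667 Hz.
Step 3 — Series Q: Q = ω₀L/R = 1.047e+04·0.00308/271 = 0.119.
Step 4 — Bandwidth: Δω = ω₀/Q = 8.799e+04 rad/s; BW = Δω/(2π) = 1.4e+04 Hz.

(a) f₀ = 1667 Hz  (b) Q = 0.119  (c) BW = 1.4e+04 Hz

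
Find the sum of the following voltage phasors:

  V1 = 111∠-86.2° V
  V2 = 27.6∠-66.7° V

Step 1 — Convert each phasor to rectangular form:
  V1 = 111·(cos(-86.2°) + j·sin(-86.2°)) = 7.356 - j110.8 V
  V2 = 27.6·(cos(-66.7°) + j·sin(-66.7°)) = 10.92 - j25.35 V
Step 2 — Sum components: V_total = 18.27 - j136.1 V.
Step 3 — Convert to polar: |V_total| = 137.3 V, ∠V_total = -82.4°.

V_total = 137.3∠-82.4° V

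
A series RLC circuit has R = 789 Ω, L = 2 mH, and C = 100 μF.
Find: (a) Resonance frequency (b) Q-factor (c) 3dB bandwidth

Step 1 — Resonance condition Im(Z)=0 gives ω₀ = 1/√(LC).
Step 2 — ω₀ = 1/√(0.002·0.0001) = 2236 rad/s.
Step 3 — f₀ = ω₀/(2π) = 355.9 Hz.
Step 4 — Series Q: Q = ω₀L/R = 2236·0.002/789 = 0.005668.
Step 5 — 3dB bandwidth: Δω = ω₀/Q = 3.945e+05 rad/s; BW = Δω/(2π) = 6.279e+04 Hz.

(a) f₀ = 355.9 Hz  (b) Q = 0.005668  (c) BW = 6.279e+04 Hz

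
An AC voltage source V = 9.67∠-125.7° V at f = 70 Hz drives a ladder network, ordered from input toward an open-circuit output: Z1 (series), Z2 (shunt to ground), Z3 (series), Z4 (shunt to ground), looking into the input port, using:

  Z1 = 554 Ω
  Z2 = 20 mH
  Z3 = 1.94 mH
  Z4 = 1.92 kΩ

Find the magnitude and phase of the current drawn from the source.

Step 1 — Angular frequency: ω = 2π·f = 2π·70 = 439.8 rad/s.
Step 2 — Component impedances:
  Z1: Z = R = 554 Ω
  Z2: Z = jωL = j·439.8·0.02 = 0 + j8.796 Ω
  Z3: Z = jωL = j·439.8·0.00194 = 0 + j0.8533 Ω
  Z4: Z = R = 1920 Ω
Step 3 — Ladder network (open output): work backward from the far end, alternating series and parallel combinations. Z_in = 554 + j8.796 Ω = 554.1∠0.9° Ω.
Step 4 — Source phasor: V = 9.67∠-125.7° V = -5.643 - j7.853 V.
Step 5 — Ohm's law: I = V / Z_total = (-5.643 - j7.853) / (554 + j8.796) = -0.01041 - j0.01401 A.
Step 6 — Convert to polar: |I| = 0.01745 A, ∠I = -126.6°.

I = 0.01745∠-126.6° A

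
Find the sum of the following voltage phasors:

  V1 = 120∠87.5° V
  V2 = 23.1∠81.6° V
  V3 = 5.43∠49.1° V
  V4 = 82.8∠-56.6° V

Step 1 — Convert each phasor to rectangular form:
  V1 = 120·(cos(87.5°) + j·sin(87.5°)) = 5.234 + j119.9 V
  V2 = 23.1·(cos(81.6°) + j·sin(81.6°)) = 3.375 + j22.85 V
  V3 = 5.43·(cos(49.1°) + j·sin(49.1°)) = 3.555 + j4.104 V
  V4 = 82.8·(cos(-56.6°) + j·sin(-56.6°)) = 45.58 - j69.13 V
Step 2 — Sum components: V_total = 57.74 + j77.72 V.
Step 3 — Convert to polar: |V_total| = 96.82 V, ∠V_total = 53.4°.

V_total = 96.82∠53.4° V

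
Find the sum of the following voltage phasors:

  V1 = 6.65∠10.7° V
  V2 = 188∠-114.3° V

Step 1 — Convert each phasor to rectangular form:
  V1 = 6.65·(cos(10.7°) + j·sin(10.7°)) = 6.534 + j1.235 V
  V2 = 188·(cos(-114.3°) + j·sin(-114.3°)) = -77.36 - j171.3 V
Step 2 — Sum components: V_total = -70.83 - j170.1 V.
Step 3 — Convert to polar: |V_total| = 184.3 V, ∠V_total = -112.6°.

V_total = 184.3∠-112.6° V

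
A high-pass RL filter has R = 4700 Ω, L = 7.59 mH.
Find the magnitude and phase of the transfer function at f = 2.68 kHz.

Step 1 — Angular frequency: ω = 2π·2680 = 1.684e+04 rad/s.
Step 2 — Transfer function: H(jω) = jωL/(R + jωL).
Step 3 — Numerator jωL = j·127.8; denominator R + jωL = 4700 + j127.8.
Step 4 — H = 0.0007389 + j0.02717.
Step 5 — Magnitude: |H| = 0.02718 (-31.3 dB); phase: φ = 88.4°.

|H| = 0.02718 (-31.3 dB), φ = 88.4°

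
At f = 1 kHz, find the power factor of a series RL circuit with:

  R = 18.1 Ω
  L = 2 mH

Step 1 — Angular frequency: ω = 2π·f = 2π·1000 = 6283 rad/s.
Step 2 — Component impedances:
  R: Z = R = 18.1 Ω
  L: Z = jωL = j·6283·0.002 = 0 + j12.57 Ω
Step 3 — Series combination: Z_total = R + L = 18.1 + j12.57 Ω = 22.03∠34.8° Ω.
Step 4 — Power factor: PF = cos(φ) = Re(Z)/|Z| = 18.1/22.035 = 0.8214.
Step 5 — Type: Im(Z) = 12.57 ⇒ lagging (phase φ = 34.8°).

PF = 0.8214 (lagging, φ = 34.8°)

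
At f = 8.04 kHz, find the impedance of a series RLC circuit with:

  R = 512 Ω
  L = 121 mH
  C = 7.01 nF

Step 1 — Angular frequency: ω = 2π·f = 2π·8040 = 5.052e+04 rad/s.
Step 2 — Component impedances:
  R: Z = R = 512 Ω
  L: Z = jωL = j·5.052e+04·0.121 = 0 + j6113 Ω
  C: Z = 1/(jωC) = -j/(ω·C) = 0 - j2824 Ω
Step 3 — Series combination: Z_total = R + L + C = 512 + j3289 Ω = 3328∠81.2° Ω.

Z = 512 + j3289 Ω = 3328∠81.2° Ω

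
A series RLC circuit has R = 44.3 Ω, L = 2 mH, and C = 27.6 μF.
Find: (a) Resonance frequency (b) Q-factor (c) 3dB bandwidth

Step 1 — Resonance: ω₀ = 1/√(LC) = 1/√(0.002·2.76e-05) = 4256 rad/s.
Step 2 — f₀ = ω₀/(2π) = 677.4 Hz.
Step 3 — Series Q: Q = ω₀L/R = 4256·0.002/44.3 = 0.1922.
Step 4 — Bandwidth: Δω = ω₀/Q = 2.215e+04 rad/s; BW = Δω/(2π) = 3525 Hz.

(a) f₀ = 677.4 Hz  (b) Q = 0.1922  (c) BW = 3525 Hz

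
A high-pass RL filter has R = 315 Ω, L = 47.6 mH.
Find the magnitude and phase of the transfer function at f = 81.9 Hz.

Step 1 — Angular frequency: ω = 2π·81.9 = 514.6 rad/s.
Step 2 — Transfer function: H(jω) = jωL/(R + jωL).
Step 3 — Numerator jωL = j·24.49; denominator R + jωL = 315 + j24.49.
Step 4 — H = 0.00601 + j0.07729.
Step 5 — Magnitude: |H| = 0.07753 (-22.2 dB); phase: φ = 85.6°.

|H| = 0.07753 (-22.2 dB), φ = 85.6°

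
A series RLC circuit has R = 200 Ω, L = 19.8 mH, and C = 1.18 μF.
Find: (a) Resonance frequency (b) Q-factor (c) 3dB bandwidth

Step 1 — Resonance: ω₀ = 1/√(LC) = 1/√(0.0198·1.18e-06) = 6542 rad/s.
Step 2 — f₀ = ω₀/(2π) = 1041 Hz.
Step 3 — Series Q: Q = ω₀L/R = 6542·0.0198/200 = 0.6477.
Step 4 — Bandwidth: Δω = ω₀/Q = 1.01e+04 rad/s; BW = Δω/(2π) = 1608 Hz.

(a) f₀ = 1041 Hz  (b) Q = 0.6477  (c) BW = 1608 Hz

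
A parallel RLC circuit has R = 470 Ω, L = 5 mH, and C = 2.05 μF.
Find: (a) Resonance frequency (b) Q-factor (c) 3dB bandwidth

Step 1 — Resonance: ω₀ = 1/√(LC) = 1/√(0.005·2.05e-06) = 9877 rad/s.
Step 2 — f₀ = ω₀/(2π) = 1572 Hz.
Step 3 — Parallel Q: Q = R/(ω₀L) = 470/(9877·0.005) = 9.517.
Step 4 — Bandwidth: Δω = ω₀/Q = 1038 rad/s; BW = Δω/(2π) = 165.2 Hz.

(a) f₀ = 1572 Hz  (b) Q = 9.517  (c) BW = 165.2 Hz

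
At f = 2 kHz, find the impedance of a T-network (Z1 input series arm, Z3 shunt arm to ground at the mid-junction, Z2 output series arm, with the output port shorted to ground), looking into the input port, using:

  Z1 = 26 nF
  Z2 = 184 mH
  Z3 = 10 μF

Step 1 — Angular frequency: ω = 2π·f = 2π·2000 = 1.257e+04 rad/s.
Step 2 — Component impedances:
  Z1: Z = 1/(jωC) = -j/(ω·C) = 0 - j3061 Ω
  Z2: Z = jωL = j·1.257e+04·0.184 = 0 + j2312 Ω
  Z3: Z = 1/(jωC) = -j/(ω·C) = 0 - j7.958 Ω
Step 3 — With the output port shorted to ground, the output series arm Z2 runs from the junction to ground; the shunt arm Z3 also runs from the junction to ground. They appear in parallel: Z3 || Z2 = 0 - j7.985 Ω.
Step 4 — Series with input arm Z1: Z_in = Z1 + (Z3 || Z2) = 0 - j3069 Ω = 3069∠-90.0° Ω.

Z = 0 - j3069 Ω = 3069∠-90.0° Ω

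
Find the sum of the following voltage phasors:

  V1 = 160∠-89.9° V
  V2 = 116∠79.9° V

Step 1 — Convert each phasor to rectangular form:
  V1 = 160·(cos(-89.9°) + j·sin(-89.9°)) = 0.2793 - j160 V
  V2 = 116·(cos(79.9°) + j·sin(79.9°)) = 20.34 + j114.2 V
Step 2 — Sum components: V_total = 20.62 - j45.8 V.
Step 3 — Convert to polar: |V_total| = 50.23 V, ∠V_total = -65.8°.

V_total = 50.23∠-65.8° V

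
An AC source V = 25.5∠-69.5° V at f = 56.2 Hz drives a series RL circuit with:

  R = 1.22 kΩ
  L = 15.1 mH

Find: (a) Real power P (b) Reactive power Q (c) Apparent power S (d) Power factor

Step 1 — Angular frequency: ω = 2π·f = 2π·56.2 = 353.1 rad/s.
Step 2 — Component impedances:
  R: Z = R = 1220 Ω
  L: Z = jωL = j·353.1·0.0151 = 0 + j5.332 Ω
Step 3 — Series combination: Z_total = R + L = 1220 + j5.332 Ω = 1220∠0.3° Ω.
Step 4 — Source phasor: V = 25.5∠-69.5° V = 8.93 - j23.89 V.
Step 5 — Current: I = V / Z = 0.007234 - j0.01961 A = 0.0209∠-69.8° A.
Step 6 — Complex power: S = V·I* = 0.533 + j0.002329 VA.
Step 7 — Real power: P = Re(S) = 0.533 W.
Step 8 — Reactive power: Q = Im(S) = 0.002329 VAR.
Step 9 — Apparent power: |S| = 0.533 VA.
Step 10 — Power factor: PF = P/|S| = 1 (lagging).

(a) P = 0.533 W  (b) Q = 0.002329 VAR  (c) S = 0.533 VA  (d) PF = 1 (lagging)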